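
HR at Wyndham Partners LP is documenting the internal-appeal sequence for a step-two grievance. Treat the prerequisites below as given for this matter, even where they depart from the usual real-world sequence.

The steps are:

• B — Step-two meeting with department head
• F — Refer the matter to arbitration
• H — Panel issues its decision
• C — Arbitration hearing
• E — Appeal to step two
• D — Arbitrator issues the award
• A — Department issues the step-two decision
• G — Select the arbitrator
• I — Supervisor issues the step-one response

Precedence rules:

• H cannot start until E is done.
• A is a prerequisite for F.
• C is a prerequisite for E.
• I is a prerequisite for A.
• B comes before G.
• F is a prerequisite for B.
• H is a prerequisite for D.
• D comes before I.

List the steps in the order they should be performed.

C has no prerequisites → C first.
E needed C, now all done → E.
Next only H has its prerequisites met → H.
D is the only step now ready → D.
I needed D, now all done → I.
Next only A has its prerequisites met → A.
F needed A, now all done → F.
B needed F, now all done → B.
That leaves G as the only ready step → G.

C → E → H → D → I → A → F → B → G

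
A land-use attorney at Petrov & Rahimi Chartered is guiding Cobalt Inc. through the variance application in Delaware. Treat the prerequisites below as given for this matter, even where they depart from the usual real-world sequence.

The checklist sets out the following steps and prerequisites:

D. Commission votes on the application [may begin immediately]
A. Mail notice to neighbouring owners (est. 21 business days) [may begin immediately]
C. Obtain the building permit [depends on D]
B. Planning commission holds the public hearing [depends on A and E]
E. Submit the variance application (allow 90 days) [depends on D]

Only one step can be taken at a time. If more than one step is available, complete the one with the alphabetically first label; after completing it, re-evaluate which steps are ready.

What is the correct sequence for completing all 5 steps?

Nothing is required for A and D. A has the earlier label → A first.
Next only D has its prerequisites met → D.
Now C and E have their prerequisites met. C has the earlier label, so C next.
E needed D, now all done → E.
Next only B has its prerequisites met → B.

A, D, C, E, B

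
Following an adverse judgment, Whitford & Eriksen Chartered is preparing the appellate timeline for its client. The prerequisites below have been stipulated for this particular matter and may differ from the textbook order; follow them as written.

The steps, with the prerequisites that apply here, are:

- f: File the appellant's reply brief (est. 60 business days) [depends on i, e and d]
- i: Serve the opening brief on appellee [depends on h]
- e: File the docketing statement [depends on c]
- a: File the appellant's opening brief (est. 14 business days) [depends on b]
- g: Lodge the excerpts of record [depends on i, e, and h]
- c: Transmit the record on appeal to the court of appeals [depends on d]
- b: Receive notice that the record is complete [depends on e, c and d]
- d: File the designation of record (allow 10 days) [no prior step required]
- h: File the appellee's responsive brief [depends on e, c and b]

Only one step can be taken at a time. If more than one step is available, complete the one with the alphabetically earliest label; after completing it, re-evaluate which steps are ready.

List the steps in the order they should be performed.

d has no prerequisites → d first.
That leaves c as the only ready step → c.
e is the only step now ready → e.
That leaves b as the only ready step → b.
Now a and h have their prerequisites met. a has the earlier label, so a next.
That leaves h as the only ready step → h.
i needed h, now all done → i.
f and g are both available; f has the earlier label → f.
g needed e, h and i, now all done → g.

d, c, e, b, a, h, i, f, g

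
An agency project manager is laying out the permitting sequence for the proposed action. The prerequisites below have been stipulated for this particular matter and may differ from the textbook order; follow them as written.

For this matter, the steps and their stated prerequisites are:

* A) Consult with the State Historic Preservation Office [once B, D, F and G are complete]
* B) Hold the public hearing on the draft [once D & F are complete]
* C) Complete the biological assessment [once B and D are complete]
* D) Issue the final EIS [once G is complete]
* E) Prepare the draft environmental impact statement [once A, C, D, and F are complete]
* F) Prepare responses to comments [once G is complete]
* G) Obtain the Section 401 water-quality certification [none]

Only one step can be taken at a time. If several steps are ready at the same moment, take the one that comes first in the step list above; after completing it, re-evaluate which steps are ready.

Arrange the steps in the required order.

G, D, F, B, A, C, E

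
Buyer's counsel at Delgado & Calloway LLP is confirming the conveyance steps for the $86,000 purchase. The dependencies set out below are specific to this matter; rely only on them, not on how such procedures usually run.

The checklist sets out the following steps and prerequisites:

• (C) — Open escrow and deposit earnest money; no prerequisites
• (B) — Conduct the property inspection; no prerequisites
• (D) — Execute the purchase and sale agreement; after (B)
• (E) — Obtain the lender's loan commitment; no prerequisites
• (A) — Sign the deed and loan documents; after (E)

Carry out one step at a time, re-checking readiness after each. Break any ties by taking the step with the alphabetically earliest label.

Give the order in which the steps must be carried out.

Nothing is required for (B), (C) and (E). (B) has the earlier label → (B) first.
Ready: (C), (D) and (E). (C) has the earlier label → (C).
Ready: (D) and (E). (D) has the earlier label → (D).
That leaves (E) as the only ready step → (E).
(A) is the only step now ready → (A).

(B) (C) (D) (E) (A)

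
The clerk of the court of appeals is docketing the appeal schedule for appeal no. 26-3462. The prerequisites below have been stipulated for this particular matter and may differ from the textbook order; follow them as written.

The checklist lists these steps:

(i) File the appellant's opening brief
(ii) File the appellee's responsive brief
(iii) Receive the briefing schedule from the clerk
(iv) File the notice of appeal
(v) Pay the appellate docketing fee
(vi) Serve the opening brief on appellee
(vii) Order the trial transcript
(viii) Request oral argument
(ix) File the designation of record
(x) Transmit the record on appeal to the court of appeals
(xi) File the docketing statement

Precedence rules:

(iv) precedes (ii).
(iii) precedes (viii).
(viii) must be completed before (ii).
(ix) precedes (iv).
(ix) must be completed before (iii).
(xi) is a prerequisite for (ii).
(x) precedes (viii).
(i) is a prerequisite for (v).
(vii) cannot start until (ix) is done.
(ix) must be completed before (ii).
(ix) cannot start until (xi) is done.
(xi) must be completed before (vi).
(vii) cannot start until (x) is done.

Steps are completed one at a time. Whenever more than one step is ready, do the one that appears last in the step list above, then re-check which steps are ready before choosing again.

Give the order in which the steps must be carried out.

(xi), (x) and (i) have no prerequisites; (xi) is listed later, so (xi) is first.
(ix) and (vi) now also ready, so the ready set is {(x), (ix), (vi), (i)}; (x) is listed later → (x).
(ix), (vi) and (i) are all available; (ix) is listed later → (ix).
(vii), (iv) and (iii) now also ready, so the ready set is {(vii), (vi), (iv), (iii), (i)}; (vii) is listed later → (vii).
Ready: (vi), (iv), (iii) and (i). (vi) is listed later → (vi).
Now (iv), (iii) and (i) have their prerequisites met. (iv) is listed later, so (iv) next.
Ready: (iii) and (i). (iii) is listed later → (iii).
(viii) now also ready, so the ready set is {(viii), (i)}; (viii) is listed later → (viii).
(ii) and (i) are both available; (ii) is listed later → (ii).
Next only (i) has its prerequisites met → (i).
(v) needed (i), now all done → (v).

(xi), (x), (ix), (vii), (vi), (iv), (iii), (viii), (ii), (i), (v)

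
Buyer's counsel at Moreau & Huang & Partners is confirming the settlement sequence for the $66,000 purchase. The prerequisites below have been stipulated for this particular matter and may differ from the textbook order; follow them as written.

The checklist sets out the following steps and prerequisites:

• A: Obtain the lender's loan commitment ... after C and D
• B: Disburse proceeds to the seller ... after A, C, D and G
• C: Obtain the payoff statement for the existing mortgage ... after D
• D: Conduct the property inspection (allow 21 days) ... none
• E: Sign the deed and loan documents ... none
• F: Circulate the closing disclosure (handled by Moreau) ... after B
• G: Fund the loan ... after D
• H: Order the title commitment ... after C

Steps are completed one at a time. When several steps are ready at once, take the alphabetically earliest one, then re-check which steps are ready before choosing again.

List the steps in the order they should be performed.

D C A E G B F H

Nothing is required for D and E. D has the earlier label → D first.
C and G now also ready, so the ready set is {C, E, G}; C has the earlier label → C.
Ready: A, E, G and H. A has the earlier label → A.
Now E, G and H have their prerequisites met. E has the earlier label, so E next.
G and H are both available; G has the earlier label → G.
B now also ready, so the ready set is {B, H}; B has the earlier label → B.
Ready: F and H. F has the earlier label → F.
H needed C, now all done → H.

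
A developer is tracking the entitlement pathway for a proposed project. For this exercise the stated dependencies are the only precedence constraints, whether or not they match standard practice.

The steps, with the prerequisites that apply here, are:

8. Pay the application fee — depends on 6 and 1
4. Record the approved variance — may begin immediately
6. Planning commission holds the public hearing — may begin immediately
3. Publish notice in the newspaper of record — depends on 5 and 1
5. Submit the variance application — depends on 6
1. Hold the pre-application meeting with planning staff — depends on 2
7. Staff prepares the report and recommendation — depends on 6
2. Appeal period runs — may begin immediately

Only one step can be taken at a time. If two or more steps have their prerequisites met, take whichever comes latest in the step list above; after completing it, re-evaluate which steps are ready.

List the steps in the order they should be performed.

2, 6 and 4 have no prerequisites; 2 is listed later, so 2 is first.
Ready: 1, 6 and 4. 1 is listed later → 1.
6 and 4 are both available; 6 is listed later → 6.
7, 5 and 8 now also ready, so the ready set is {7, 5, 4, 8}; 7 is listed later → 7.
Now 5, 4 and 8 have their prerequisites met. 5 is listed later, so 5 next.
3 now also ready, so the ready set is {3, 4, 8}; 3 is listed later → 3.
Ready: 4 and 8. 4 is listed later → 4.
That leaves 8 as the only ready step → 8.

2, 1, 6, 7, 5, 3, 4, 8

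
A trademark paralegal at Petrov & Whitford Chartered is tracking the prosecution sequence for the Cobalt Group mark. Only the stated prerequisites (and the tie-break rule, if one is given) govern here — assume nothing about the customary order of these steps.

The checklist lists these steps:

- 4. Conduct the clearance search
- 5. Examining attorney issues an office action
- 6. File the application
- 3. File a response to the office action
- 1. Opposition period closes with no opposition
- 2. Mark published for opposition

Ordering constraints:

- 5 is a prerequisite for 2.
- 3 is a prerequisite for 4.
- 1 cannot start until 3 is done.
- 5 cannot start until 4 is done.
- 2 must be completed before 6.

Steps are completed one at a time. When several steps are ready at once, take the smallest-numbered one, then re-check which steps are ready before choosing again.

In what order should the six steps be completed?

3, 1, 4, 5, 2, 6

3 is the only step with nothing outstanding, so it goes first.
Ready: 1 and 4. 1 has the earlier label → 1.
That leaves 4 as the only ready step → 4.
5 needed 4, now all done → 5.
2 needed 5, now all done → 2.
6 needed 2, now all done → 6.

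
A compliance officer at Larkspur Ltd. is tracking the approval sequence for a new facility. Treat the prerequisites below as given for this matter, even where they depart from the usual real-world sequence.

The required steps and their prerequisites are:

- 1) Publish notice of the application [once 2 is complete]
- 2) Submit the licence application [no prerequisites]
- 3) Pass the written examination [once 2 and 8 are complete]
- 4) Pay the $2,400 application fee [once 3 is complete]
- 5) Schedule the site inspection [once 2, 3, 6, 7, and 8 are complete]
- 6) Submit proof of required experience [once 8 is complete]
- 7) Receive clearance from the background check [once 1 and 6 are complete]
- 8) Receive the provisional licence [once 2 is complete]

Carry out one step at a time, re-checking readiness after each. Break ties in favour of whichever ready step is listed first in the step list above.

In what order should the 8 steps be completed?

2 → 1 → 8 → 3 → 4 → 6 → 7 → 5

2 has no prerequisites → 2 first.
1 and 8 are both available; 1 is listed earlier → 1.
Next only 8 has its prerequisites met → 8.
3 and 6 are both available; 3 is listed earlier → 3.
Ready: 4 and 6. 4 is listed earlier → 4.
Next only 6 has its prerequisites met → 6.
That leaves 7 as the only ready step → 7.
Next only 5 has its prerequisites met → 5.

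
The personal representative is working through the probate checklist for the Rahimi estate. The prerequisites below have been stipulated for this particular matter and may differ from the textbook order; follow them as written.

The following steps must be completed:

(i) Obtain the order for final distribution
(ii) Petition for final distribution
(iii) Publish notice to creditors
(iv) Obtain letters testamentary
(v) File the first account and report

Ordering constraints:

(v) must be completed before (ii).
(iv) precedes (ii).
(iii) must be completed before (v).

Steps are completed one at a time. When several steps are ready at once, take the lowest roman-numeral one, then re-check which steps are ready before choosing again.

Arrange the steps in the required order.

Nothing is required for (i), (iii) and (iv). (i) has the earlier label → (i) first.
Now (iii) and (iv) have their prerequisites met. (iii) has the earlier label, so (iii) next.
(v) now also ready, so the ready set is {(iv), (v)}; (iv) has the earlier label → (iv).
(v) needed (iii), now all done → (v).
(ii) is the only step now ready → (ii).

(i), (iii), (iv), (v), (ii)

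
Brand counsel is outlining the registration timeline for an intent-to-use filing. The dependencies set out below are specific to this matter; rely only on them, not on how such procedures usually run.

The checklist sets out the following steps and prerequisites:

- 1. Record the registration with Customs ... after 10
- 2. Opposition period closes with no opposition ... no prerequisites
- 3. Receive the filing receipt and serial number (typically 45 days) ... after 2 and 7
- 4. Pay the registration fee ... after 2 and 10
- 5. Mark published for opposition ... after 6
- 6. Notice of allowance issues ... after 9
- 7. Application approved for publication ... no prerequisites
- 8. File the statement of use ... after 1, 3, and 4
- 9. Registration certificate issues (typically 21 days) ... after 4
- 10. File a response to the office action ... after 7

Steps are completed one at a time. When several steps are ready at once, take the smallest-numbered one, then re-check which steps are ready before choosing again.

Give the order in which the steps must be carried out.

2 7 3 10 1 4 8 9 6 5

2 and 7 have no prerequisites; 2 has the earlier label, so 2 is first.
Next only 7 has its prerequisites met → 7.
Now 3 and 10 have their prerequisites met. 3 has the earlier label, so 3 next.
Next only 10 has its prerequisites met → 10.
Ready: 1 and 4. 1 has the earlier label → 1.
4 needed 2 and 10, now all done → 4.
Now 8 and 9 have their prerequisites met. 8 has the earlier label, so 8 next.
That leaves 9 as the only ready step → 9.
6 needed 9, now all done → 6.
That leaves 5 as the only ready step → 5.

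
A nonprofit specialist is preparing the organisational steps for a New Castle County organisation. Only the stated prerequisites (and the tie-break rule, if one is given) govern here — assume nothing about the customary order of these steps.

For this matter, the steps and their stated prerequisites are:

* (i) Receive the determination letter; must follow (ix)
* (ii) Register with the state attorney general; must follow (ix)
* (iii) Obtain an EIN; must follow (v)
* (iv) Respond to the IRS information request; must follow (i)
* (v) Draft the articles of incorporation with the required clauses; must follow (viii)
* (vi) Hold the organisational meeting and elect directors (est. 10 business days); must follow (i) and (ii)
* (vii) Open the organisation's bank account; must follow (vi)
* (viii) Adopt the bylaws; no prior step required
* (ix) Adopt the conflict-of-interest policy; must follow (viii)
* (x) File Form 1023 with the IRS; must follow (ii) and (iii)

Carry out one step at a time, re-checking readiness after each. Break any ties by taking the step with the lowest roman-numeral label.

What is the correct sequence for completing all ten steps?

(viii) (v) (iii) (ix) (i) (ii) (iv) (vi) (vii) (x)

Only (viii) has no prerequisites, so it is first.
(v) and (ix) are both available; (v) has the earlier label → (v).
(iii) now also ready, so the ready set is {(iii), (ix)}; (iii) has the earlier label → (iii).
(ix) is the only step now ready → (ix).
(i) and (ii) are both available; (i) has the earlier label → (i).
(ii) and (iv) are both available; (ii) has the earlier label → (ii).
(vi) and (x) now also ready, so the ready set is {(iv), (vi), (x)}; (iv) has the earlier label → (iv).
Now (vi) and (x) have their prerequisites met. (vi) has the earlier label, so (vi) next.
(vii) and (x) are both available; (vii) has the earlier label → (vii).
Next only (x) has its prerequisites met → (x).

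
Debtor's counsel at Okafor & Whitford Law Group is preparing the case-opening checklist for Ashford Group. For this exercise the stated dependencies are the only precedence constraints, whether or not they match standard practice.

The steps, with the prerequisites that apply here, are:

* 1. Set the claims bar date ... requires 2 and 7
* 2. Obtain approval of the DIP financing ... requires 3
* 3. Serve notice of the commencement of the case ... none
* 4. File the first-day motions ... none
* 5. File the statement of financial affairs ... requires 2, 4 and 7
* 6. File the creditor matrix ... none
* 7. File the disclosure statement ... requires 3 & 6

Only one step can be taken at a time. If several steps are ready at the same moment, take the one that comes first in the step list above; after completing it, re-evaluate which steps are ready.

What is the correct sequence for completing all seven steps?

3, 2, 4, 6, 7, 1, 5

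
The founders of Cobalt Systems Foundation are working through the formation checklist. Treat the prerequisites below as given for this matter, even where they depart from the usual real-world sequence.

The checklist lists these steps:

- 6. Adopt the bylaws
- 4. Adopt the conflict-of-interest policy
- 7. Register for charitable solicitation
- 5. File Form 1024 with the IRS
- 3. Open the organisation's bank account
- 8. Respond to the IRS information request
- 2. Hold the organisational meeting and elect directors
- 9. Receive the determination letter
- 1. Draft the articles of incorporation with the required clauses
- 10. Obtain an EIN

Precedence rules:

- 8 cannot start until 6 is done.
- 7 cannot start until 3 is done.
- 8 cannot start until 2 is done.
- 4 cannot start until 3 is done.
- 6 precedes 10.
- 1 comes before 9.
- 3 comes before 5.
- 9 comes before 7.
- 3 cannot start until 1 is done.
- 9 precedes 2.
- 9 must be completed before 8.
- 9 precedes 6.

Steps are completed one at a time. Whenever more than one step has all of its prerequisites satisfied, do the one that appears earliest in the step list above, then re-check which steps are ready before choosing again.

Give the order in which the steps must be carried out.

1, 3, 4, 5, 9, 6, 7, 2, 8, 10

1 has no prerequisites → 1 first.
Ready: 3 and 9. 3 is listed earlier → 3.
Ready: 4, 5 and 9. 4 is listed earlier → 4.
Now 5 and 9 have their prerequisites met. 5 is listed earlier, so 5 next.
That leaves 9 as the only ready step → 9.
6, 7 and 2 are all available; 6 is listed earlier → 6.
7, 2 and 10 are all available; 7 is listed earlier → 7.
Ready: 2 and 10. 2 is listed earlier → 2.
8 now also ready, so the ready set is {8, 10}; 8 is listed earlier → 8.
10 needed 6, now all done → 10.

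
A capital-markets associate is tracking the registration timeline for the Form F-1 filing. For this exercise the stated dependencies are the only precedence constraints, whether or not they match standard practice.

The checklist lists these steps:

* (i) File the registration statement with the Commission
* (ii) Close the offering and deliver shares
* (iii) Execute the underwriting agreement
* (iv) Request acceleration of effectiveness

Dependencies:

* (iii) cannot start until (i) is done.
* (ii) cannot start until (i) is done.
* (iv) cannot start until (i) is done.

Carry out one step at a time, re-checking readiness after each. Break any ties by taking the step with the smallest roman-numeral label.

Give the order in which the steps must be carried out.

(i), (ii), (iii), (iv)

Only (i) has no prerequisites, so it is first.
Ready: (ii), (iii) and (iv). (ii) has the earlier label → (ii).
Now (iii) and (iv) have their prerequisites met. (iii) has the earlier label, so (iii) next.
Next only (iv) has its prerequisites met → (iv).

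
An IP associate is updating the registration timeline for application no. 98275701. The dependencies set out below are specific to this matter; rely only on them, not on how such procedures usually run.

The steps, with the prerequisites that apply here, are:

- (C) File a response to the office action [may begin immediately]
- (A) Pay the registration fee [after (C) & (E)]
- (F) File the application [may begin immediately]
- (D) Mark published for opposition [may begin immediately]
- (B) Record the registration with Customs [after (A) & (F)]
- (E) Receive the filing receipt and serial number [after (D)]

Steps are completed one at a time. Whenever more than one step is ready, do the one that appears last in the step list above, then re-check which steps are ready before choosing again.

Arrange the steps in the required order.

(D) (E) (F) (C) (A) (B)

(D), (F) and (C) have no prerequisites; (D) is listed later, so (D) is first.
(E), (F) and (C) are all available; (E) is listed later → (E).
Ready: (F) and (C). (F) is listed later → (F).
(C) is the only step now ready → (C).
(A) needed (E) and (C), now all done → (A).
(B) needed (F) and (A), now all done → (B).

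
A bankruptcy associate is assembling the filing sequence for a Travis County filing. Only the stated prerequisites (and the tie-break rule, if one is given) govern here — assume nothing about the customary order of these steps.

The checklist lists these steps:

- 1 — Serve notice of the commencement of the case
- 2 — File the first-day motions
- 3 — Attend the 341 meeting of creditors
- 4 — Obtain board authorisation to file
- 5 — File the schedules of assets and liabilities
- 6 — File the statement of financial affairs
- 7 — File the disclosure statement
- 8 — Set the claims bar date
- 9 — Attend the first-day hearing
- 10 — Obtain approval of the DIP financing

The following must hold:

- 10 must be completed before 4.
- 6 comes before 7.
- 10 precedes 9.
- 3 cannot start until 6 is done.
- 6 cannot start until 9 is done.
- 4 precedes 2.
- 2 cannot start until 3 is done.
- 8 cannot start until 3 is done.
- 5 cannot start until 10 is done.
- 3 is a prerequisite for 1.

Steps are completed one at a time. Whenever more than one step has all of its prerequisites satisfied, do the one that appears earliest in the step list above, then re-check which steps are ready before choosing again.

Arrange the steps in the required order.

10 → 4 → 5 → 9 → 6 → 3 → 1 → 2 → 7 → 8

Only 10 has no prerequisites, so it is first.
Now 4, 5 and 9 have their prerequisites met. 4 is listed earlier, so 4 next.
5 and 9 are both available; 5 is listed earlier → 5.
9 needed 10, now all done → 9.
6 needed 9, now all done → 6.
3 and 7 are both available; 3 is listed earlier → 3.
1, 2, 7 and 8 are all available; 1 is listed earlier → 1.
Ready: 2, 7 and 8. 2 is listed earlier → 2.
Ready: 7 and 8. 7 is listed earlier → 7.
8 needed 3, now all done → 8.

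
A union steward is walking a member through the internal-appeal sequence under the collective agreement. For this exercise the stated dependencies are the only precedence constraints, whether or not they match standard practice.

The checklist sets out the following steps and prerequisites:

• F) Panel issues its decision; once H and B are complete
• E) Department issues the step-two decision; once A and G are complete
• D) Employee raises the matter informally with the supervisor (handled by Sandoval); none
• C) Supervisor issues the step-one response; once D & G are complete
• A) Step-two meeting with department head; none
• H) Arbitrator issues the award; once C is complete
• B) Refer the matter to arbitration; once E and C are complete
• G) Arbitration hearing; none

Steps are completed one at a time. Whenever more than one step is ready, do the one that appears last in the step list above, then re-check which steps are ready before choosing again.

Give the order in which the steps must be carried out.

G, A, D, C, H, E, B, F

G, A and D have no prerequisites; G is listed later, so G is first.
A and D are both available; A is listed later → A.
E now also ready, so the ready set is {D, E}; D is listed later → D.
C and E are both available; C is listed later → C.
Ready: H and E. H is listed later → H.
Next only E has its prerequisites met → E.
Next only B has its prerequisites met → B.
F needed B and H, now all done → F.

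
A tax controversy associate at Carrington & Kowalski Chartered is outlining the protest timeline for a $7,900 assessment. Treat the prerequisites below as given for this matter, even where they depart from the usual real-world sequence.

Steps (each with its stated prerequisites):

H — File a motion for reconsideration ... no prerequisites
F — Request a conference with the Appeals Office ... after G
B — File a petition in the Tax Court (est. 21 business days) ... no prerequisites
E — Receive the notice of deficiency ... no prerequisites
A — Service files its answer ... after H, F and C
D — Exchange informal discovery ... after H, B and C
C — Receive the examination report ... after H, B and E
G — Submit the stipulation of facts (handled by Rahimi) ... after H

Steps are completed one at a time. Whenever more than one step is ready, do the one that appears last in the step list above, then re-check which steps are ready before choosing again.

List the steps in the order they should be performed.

E, B, H, G, C, D, F, A

Nothing is required for E, B and H. E is listed later → E first.
Ready: B and H. B is listed later → B.
H is the only step now ready → H.
Now G and C have their prerequisites met. G is listed later, so G next.
F now also ready, so the ready set is {C, F}; C is listed later → C.
D now also ready, so the ready set is {D, F}; D is listed later → D.
F needed G, now all done → F.
Next only A has its prerequisites met → A.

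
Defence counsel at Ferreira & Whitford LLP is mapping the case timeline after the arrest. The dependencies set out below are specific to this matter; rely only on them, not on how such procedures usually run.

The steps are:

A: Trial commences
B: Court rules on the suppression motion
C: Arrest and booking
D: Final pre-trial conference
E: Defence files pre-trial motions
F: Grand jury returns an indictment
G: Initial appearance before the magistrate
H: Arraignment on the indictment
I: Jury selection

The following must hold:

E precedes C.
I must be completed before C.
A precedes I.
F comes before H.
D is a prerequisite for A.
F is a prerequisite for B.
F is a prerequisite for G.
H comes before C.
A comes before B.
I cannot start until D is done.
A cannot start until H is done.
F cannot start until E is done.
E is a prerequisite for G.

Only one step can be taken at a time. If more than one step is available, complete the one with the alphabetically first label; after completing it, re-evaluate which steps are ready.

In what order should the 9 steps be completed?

D and E have no prerequisites; D has the earlier label, so D is first.
Next only E has its prerequisites met → E.
F is the only step now ready → F.
G and H are both available; G has the earlier label → G.
H is the only step now ready → H.
That leaves A as the only ready step → A.
Now B and I have their prerequisites met. B has the earlier label, so B next.
I needed A and D, now all done → I.
C needed E, H and I, now all done → C.

D, E, F, G, H, A, B, I, C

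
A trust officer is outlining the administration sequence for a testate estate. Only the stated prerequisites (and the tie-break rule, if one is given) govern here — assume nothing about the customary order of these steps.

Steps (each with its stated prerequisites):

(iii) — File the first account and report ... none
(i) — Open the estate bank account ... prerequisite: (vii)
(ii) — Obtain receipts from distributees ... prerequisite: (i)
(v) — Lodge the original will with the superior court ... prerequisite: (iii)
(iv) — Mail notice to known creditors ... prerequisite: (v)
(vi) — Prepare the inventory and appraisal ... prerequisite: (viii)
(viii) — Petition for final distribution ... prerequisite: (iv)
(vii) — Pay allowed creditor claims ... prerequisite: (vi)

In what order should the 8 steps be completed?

(iii) → (v) → (iv) → (viii) → (vi) → (vii) → (i) → (ii)

(iii) is the only step with nothing outstanding, so it goes first.
(v) is the only step now ready → (v).
(iv) needed (v), now all done → (iv).
(viii) needed (iv), now all done → (viii).
Next only (vi) has its prerequisites met → (vi).
(vii) is the only step now ready → (vii).
(i) is the only step now ready → (i).
(ii) is the only step now ready → (ii).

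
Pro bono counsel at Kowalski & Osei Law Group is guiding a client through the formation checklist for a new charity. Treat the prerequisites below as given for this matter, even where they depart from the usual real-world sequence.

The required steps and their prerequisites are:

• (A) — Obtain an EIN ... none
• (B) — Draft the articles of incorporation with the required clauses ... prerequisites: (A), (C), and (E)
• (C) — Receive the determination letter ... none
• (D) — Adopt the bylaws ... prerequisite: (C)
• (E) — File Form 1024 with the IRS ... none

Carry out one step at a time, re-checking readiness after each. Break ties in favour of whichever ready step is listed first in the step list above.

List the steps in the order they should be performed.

(A), (C), (D), (E), (B)

(A), (C) and (E) have no prerequisites; (A) is listed earlier, so (A) is first.
Now (C) and (E) have their prerequisites met. (C) is listed earlier, so (C) next.
(D) now also ready, so the ready set is {(D), (E)}; (D) is listed earlier → (D).
Next only (E) has its prerequisites met → (E).
Next only (B) has its prerequisites met → (B).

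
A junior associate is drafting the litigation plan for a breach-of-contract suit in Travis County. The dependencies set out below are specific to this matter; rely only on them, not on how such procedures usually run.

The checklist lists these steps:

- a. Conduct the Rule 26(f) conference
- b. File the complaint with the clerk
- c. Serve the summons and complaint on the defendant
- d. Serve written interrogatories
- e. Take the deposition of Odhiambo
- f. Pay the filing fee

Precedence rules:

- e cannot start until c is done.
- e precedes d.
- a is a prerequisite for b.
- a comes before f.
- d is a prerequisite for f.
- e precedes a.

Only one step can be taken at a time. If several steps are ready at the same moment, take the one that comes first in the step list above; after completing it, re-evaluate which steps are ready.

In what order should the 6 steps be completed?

c has no prerequisites → c first.
That leaves e as the only ready step → e.
a and d are both available; a is listed earlier → a.
b now also ready, so the ready set is {b, d}; b is listed earlier → b.
That leaves d as the only ready step → d.
That leaves f as the only ready step → f.

c → e → a → b → d → f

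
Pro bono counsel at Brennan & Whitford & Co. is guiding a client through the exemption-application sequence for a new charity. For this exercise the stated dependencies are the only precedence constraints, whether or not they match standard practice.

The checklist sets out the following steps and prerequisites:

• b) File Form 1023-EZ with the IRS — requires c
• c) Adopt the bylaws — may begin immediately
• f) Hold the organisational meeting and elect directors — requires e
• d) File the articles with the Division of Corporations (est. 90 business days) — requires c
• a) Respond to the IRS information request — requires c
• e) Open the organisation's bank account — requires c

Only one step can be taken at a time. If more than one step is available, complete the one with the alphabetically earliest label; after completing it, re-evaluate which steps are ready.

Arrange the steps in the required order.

c is the only step with nothing outstanding, so it goes first.
a, b, d and e are all available; a has the earlier label → a.
Now b, d and e have their prerequisites met. b has the earlier label, so b next.
Ready: d and e. d has the earlier label → d.
e needed c, now all done → e.
Next only f has its prerequisites met → f.

c, a, b, d, e, f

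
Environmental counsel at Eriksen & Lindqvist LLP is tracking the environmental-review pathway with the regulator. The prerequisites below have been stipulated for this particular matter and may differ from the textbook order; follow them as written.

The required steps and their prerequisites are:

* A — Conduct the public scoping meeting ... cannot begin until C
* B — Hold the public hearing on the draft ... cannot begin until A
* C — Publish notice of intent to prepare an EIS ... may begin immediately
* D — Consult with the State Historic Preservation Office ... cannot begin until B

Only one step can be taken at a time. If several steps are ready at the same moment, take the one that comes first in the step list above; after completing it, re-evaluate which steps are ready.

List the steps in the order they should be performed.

C, A, B, D

Only C has no prerequisites, so it is first.
A is the only step now ready → A.
B needed A, now all done → B.
D needed B, now all done → D.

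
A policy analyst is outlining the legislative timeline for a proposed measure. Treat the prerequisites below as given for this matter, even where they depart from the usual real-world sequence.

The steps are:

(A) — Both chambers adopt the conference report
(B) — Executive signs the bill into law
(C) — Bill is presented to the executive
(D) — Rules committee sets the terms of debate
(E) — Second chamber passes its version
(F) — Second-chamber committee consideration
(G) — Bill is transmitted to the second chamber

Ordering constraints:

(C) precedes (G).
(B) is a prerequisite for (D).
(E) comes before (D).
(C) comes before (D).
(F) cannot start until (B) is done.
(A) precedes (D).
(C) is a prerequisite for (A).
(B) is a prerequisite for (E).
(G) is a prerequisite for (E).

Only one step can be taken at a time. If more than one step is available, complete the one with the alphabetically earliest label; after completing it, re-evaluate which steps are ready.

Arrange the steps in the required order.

(B) and (C) have no prerequisites; (B) has the earlier label, so (B) is first.
(F) now also ready, so the ready set is {(C), (F)}; (C) has the earlier label → (C).
Now (A), (F) and (G) have their prerequisites met. (A) has the earlier label, so (A) next.
Ready: (F) and (G). (F) has the earlier label → (F).
That leaves (G) as the only ready step → (G).
(E) is the only step now ready → (E).
(D) needed (A), (B), (C) and (E), now all done → (D).

(B) (C) (A) (F) (G) (E) (D)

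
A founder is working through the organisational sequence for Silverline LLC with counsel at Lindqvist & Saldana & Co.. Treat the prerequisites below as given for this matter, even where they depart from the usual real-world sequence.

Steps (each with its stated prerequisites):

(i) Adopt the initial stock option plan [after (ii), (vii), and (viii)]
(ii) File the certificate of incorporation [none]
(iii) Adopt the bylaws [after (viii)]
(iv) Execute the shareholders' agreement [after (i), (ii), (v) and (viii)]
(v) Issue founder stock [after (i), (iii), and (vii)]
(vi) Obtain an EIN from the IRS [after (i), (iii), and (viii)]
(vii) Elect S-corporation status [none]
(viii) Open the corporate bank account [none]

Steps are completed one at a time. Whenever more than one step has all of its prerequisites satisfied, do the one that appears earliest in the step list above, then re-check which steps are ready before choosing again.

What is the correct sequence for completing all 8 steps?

(ii) → (vii) → (viii) → (i) → (iii) → (v) → (iv) → (vi)

Nothing is required for (ii), (vii) and (viii). (ii) is listed earlier → (ii) first.
Now (vii) and (viii) have their prerequisites met. (vii) is listed earlier, so (vii) next.
That leaves (viii) as the only ready step → (viii).
Now (i) and (iii) have their prerequisites met. (i) is listed earlier, so (i) next.
That leaves (iii) as the only ready step → (iii).
Now (v) and (vi) have their prerequisites met. (v) is listed earlier, so (v) next.
Now (iv) and (vi) have their prerequisites met. (iv) is listed earlier, so (iv) next.
(vi) needed (i), (iii) and (viii), now all done → (vi).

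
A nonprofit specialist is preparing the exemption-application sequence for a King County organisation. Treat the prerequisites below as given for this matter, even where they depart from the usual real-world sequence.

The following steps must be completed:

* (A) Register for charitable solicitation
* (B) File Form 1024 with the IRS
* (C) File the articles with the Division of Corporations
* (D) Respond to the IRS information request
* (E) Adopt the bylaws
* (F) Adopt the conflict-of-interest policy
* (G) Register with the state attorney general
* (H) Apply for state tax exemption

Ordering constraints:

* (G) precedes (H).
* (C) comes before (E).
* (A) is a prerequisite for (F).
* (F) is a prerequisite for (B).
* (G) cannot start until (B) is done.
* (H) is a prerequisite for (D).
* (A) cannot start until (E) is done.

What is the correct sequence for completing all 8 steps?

(C) (E) (A) (F) (B) (G) (H) (D)

(C) is the only step with nothing outstanding, so it goes first.
(E) needed (C), now all done → (E).
That leaves (A) as the only ready step → (A).
(F) is the only step now ready → (F).
(B) needed (F), now all done → (B).
That leaves (G) as the only ready step → (G).
(H) is the only step now ready → (H).
(D) is the only step now ready → (D).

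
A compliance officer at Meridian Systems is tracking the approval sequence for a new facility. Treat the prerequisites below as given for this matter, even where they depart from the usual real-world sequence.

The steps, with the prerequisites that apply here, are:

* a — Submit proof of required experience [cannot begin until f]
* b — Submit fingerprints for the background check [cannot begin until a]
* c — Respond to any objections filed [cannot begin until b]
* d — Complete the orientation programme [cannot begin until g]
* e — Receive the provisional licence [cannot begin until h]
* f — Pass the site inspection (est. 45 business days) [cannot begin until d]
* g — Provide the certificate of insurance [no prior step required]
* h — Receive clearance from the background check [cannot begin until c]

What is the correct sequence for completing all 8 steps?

g has no prerequisites → g first.
That leaves d as the only ready step → d.
f needed d, now all done → f.
a needed f, now all done → a.
b is the only step now ready → b.
That leaves c as the only ready step → c.
Next only h has its prerequisites met → h.
e needed h, now all done → e.

g d f a b c h e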